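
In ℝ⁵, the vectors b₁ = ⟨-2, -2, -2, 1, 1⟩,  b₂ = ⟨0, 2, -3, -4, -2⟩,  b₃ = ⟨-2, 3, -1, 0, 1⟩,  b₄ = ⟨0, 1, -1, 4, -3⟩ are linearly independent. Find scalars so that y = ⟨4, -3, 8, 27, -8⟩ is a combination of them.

y = -b₁ - 3b₂ - b₃ + 4b₄

Set up the augmented matrix [b₁ | b₂ | b₃ | b₄ | y] and row-reduce.
The system has the unique solution (c₁, …, c₄) = (-1, -3, -1, 4).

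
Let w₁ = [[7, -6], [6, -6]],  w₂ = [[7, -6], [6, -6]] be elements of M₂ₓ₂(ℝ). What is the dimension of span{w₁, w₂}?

Represent each element by its coordinate vector in ℝ⁴.
Row-reduce the 2×4 matrix with these as rows.
Exactly 1 pivot survives; hence the rank is 1.

dim = 1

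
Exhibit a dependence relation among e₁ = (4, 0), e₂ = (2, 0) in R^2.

Solve the homogeneous system with e₁, e₂ as columns by row-reducing the coefficient matrix.
A generator of the null space is (1, -2).

e₁ - 2e₂ = 0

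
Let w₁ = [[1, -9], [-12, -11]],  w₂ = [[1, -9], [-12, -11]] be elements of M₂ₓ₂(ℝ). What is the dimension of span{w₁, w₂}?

1

Pass to coordinate vectors with respect to the basis {E₁₁, E₁₂, E₂₁, E₂₂}.
Row-reduce the 2×4 matrix with these as rows.
The echelon form has 1 nonzero row, so the rank is 1.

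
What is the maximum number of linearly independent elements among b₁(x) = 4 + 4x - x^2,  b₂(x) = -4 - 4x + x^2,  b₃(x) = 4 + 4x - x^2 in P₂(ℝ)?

Use coordinates relative to {1, x, x^2}.
Put the 3×3 matrix [b₁|b₂|b₃] into echelon form.
The echelon form has 1 nonzero row, so the rank is 1.

1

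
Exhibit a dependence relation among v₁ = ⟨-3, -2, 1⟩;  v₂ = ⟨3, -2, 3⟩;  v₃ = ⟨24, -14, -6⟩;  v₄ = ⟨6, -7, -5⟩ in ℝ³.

2v₁ - 2v₂ + v₃ - 2v₄ = 0

Write the vectors as columns of a matrix and find a nonzero vector in its null space.
The free variable yields coefficients (2, -2, 1, -2) (any nonzero multiple also works).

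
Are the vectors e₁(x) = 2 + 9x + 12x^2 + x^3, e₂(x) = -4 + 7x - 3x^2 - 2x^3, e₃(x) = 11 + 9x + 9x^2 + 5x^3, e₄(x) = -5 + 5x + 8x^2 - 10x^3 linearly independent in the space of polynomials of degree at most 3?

Write each element as a coordinate vector in ℝ⁴ using {1, x, …, x^3}.
Form the 4×4 matrix with these as columns; its determinant is 8990.
A nonzero determinant means the columns are linearly independent.

linearly independent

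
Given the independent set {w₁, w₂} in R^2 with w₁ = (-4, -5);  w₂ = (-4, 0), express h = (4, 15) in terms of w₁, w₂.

Write h = c₁w₁ + c₂w₂ and equate components.
The system has the unique solution (c₁, c₂) = (-3, 2).

h = -3w₁ + 2w₂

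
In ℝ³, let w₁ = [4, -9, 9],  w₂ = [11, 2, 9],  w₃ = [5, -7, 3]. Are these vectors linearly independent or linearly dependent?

Form the 3×3 matrix with these as columns; its determinant is -615.
A nonzero determinant means the columns are linearly independent.

linearly independent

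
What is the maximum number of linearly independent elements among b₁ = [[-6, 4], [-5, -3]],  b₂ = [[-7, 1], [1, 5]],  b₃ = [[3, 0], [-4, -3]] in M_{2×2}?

Pass to coordinate vectors with respect to the basis {E₁₁, E₁₂, E₂₁, E₂₂}.
Apply Gaussian elimination to the matrix whose rows are b₁, b₂, b₃.
The echelon form has 3 nonzero rows, so the rank is 3.

3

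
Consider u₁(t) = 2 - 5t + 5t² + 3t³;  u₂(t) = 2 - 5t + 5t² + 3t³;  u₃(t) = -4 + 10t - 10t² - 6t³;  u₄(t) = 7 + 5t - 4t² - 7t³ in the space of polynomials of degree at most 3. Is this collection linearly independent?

linearly dependent

Write each element as a coordinate vector in ℝ⁴ using {1, t, …, t³}.
Form the 4×4 matrix with these as columns; its determinant is 0.
A zero determinant means the columns are linearly dependent.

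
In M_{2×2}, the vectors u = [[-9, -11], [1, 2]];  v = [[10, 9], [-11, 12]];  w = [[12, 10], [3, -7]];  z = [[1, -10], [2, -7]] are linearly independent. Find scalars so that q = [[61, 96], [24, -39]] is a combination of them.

Take coordinate vectors relative to {E₁₁, E₁₂, E₂₁, E₂₂}.
Set up the augmented matrix [u | v | w | z | q] and row-reduce.
Row-reducing the augmented matrix gives the unique coefficients (a₁, …, a₄) = (-4, -2, 4, -3).

q = -4u - 2v + 4w - 3z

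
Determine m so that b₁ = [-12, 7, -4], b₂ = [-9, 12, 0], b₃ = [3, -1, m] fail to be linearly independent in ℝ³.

The set is linearly dependent precisely when det[b₁; b₂; b₃] = 0.
Expanding, det = 108 - 81*m.
This vanishes exactly when m = 4/3.

m = 4/3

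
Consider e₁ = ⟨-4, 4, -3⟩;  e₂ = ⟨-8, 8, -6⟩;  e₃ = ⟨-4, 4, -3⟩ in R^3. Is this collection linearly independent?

linearly dependent

Row-reduce the matrix whose columns are e₁, e₂, e₃.
The reduction yields 1 nonzero row, so the rank is 1.
Since rank 1 < 3, the set is linearly dependent.
Indeed 2e₁ - e₂ = 0.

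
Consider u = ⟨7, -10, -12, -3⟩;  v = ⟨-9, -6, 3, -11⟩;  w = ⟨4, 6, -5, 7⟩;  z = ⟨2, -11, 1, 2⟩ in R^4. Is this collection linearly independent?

linearly independent

Row-reduce the matrix whose columns are u, v, w, z.
The reduction yields 4 nonzero rows, so the rank is 4.
Since rank = 4 (the number of vectors), the set is linearly independent.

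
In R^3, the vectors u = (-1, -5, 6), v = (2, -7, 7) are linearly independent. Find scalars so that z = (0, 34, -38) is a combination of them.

Solve the system with u, v as columns and z as the right-hand side.
Back-substitution yields (a₁, a₂) = (-4, -2).

z = -4u - 2v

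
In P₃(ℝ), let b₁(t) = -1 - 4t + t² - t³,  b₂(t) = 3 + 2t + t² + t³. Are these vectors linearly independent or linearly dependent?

Write each element as a coordinate vector in ℝ⁴ using {1, t, …, t³}.
Row-reduce the matrix whose columns are b₁, b₂.
The reduction yields 2 nonzero rows, so the rank is 2.
Since rank = 2 (the number of vectors), the set is linearly independent.

linearly independent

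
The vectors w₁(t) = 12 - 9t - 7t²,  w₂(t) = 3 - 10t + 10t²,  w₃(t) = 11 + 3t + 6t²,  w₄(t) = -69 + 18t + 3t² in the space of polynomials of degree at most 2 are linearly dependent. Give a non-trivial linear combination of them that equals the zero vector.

Pass to coordinate vectors relative to the basis {1, t, t²}.
Set up α₁w₁ + … + α₄w₄ = 0 and solve the homogeneous system.
One solution (up to scaling) is (3, 0, 3, 1).

3w₁ + 3w₃ + w₄ = 0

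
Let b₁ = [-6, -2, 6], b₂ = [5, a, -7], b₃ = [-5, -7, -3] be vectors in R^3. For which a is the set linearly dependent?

a = 1/3

Place the vectors as rows of a 3×3 matrix; dependence ⇔ determinant zero.
Expanding, det = 48*a - 16.
This vanishes exactly when a = 1/3.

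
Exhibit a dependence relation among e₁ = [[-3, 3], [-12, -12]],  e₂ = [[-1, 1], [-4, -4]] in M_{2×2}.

Take coordinates with respect to {E₁₁, E₁₂, E₂₁, E₂₂}.
Write the vectors as columns of a matrix and find a nonzero vector in its null space.
The free variable yields coefficients (1, -3) (any nonzero multiple also works).

e₁ - 3e₂ = 0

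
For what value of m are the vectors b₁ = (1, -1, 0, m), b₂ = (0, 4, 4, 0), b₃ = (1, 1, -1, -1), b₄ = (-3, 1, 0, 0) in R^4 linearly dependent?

m = 2/7

Dependence holds iff the 4×4 matrix [b₁ b₂ b₃ b₄] is singular.
The determinant works out to 8 - 28*m.
Solving 8 - 28*m = 0 yields m = 2/7.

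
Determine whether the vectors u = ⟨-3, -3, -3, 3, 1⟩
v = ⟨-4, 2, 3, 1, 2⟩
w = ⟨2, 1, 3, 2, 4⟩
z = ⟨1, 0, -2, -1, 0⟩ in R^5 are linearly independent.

Row-reduce the matrix whose columns are u, v, w, z.
The reduction yields 4 nonzero rows, so the rank is 4.
Since rank = 4 (the number of vectors), the set is linearly independent.

linearly independent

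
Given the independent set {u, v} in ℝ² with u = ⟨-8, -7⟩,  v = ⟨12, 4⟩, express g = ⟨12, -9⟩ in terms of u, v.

g = 3u + 3v

Since u, v are independent, the coefficients expressing g are uniquely determined by a linear system.
Back-substitution yields (a₁, a₂) = (3, 3).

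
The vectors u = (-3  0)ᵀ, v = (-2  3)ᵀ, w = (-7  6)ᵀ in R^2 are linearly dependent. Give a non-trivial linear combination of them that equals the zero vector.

Set up α₁u + … + α₃w = 0 and solve the homogeneous system.
One solution (up to scaling) is (1, 2, -1).

u + 2v - w = 0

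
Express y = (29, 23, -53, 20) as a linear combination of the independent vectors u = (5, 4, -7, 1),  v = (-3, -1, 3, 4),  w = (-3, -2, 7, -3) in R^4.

y = 4u + v - 4w

Set up the augmented matrix [u | v | w | y] and row-reduce.
The system has the unique solution (c₁, c₂, c₃) = (4, 1, -4).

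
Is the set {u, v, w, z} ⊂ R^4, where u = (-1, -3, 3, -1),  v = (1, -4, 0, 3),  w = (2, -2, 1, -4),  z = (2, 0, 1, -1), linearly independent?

linearly independent

Row-reduce the matrix whose columns are u, v, w, z.
The reduction yields 4 nonzero rows, so the rank is 4.
Since rank = 4 (the number of vectors), the set is linearly independent.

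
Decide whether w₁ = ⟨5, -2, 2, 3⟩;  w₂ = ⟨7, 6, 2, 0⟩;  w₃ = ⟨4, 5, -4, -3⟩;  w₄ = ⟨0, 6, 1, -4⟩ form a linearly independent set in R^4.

Row-reduce the matrix whose columns are w₁, w₂, w₃, w₄.
The reduction yields 4 nonzero rows, so the rank is 4.
Since rank = 4 (the number of vectors), the set is linearly independent.

linearly independent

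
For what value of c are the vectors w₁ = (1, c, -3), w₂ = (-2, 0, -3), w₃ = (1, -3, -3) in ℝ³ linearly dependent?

c = -3

Place the vectors as rows of a 3×3 matrix; dependence ⇔ determinant zero.
Expanding, det = -9*c - 27.
This vanishes exactly when c = -3.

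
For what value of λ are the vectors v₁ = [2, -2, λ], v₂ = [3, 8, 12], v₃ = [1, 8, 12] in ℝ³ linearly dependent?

The set is linearly dependent precisely when det[v₁; v₂; v₃] = 0.
Expanding, det = 16*λ + 48.
This vanishes exactly when λ = -3.

λ = -3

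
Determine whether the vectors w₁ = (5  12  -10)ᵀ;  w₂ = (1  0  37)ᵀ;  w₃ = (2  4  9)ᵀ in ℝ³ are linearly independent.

The matrix [w₁|w₂|w₃] has determinant 0.
A zero determinant means the columns are linearly dependent.

linearly dependent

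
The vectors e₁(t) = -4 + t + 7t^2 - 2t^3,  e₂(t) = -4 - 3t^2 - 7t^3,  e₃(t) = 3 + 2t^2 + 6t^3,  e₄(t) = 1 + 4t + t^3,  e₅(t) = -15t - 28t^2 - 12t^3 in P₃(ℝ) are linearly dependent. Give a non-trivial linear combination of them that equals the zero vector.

3e₁ - 3e₂ - e₃ + 3e₄ + e₅ = 0

Write each element as a vector in ℝ⁴ using {1, t, …, t^3}.
Write the vectors as columns of a matrix and find a nonzero vector in its null space.
The free variable yields coefficients (3, -3, -1, 3, 1) (any nonzero multiple also works).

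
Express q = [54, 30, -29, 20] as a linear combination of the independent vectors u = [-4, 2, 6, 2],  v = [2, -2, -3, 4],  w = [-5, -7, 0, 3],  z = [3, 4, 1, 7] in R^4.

Since u, v, w, z are independent, the coefficients expressing q are uniquely determined by a linear system.
Back-substitution yields (a₁, …, a₄) = (-4, 3, -4, 4).

q = -4u + 3v - 4w + 4z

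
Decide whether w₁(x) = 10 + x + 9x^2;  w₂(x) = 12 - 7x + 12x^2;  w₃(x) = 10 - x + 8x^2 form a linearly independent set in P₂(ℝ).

Write each element as a coordinate vector in ℝ³ using {1, x, x^2}.
Place the vectors as rows of a 3×3 matrix and reduce to echelon form.
The reduction yields 3 nonzero rows, so the rank is 3.
Since rank = 3 (the number of vectors), the set is linearly independent.

linearly independent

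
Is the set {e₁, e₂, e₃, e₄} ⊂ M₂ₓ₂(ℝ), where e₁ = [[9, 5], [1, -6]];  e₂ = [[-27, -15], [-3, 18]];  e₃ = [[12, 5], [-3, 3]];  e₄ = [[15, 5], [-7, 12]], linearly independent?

linearly dependent

Take coordinates with respect to the standard basis {E₁₁, E₁₂, E₂₁, E₂₂}.
The matrix [e₁|e₂|e₃|e₄] has determinant 0.
A zero determinant means the columns are linearly dependent.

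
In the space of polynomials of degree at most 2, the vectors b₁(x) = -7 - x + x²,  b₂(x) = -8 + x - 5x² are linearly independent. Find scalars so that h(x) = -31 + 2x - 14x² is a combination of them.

Identify each element with its coordinate vector in ℝ³ via {1, x, x²}.
Since b₁, b₂ are independent, the coefficients expressing h are uniquely determined by a linear system.
Row-reducing the augmented matrix gives the unique coefficients (α₁, α₂) = (1, 3).

h = b₁ + 3b₂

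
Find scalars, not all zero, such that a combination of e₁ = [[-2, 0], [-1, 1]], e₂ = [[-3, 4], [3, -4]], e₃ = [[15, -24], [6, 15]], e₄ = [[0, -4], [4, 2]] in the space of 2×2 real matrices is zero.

Pass to coordinate vectors relative to the basis {E₁₁, E₁₂, E₂₁, E₂₂}.
Row-reduce the matrix with e₁, e₂, e₃, e₄ as columns; the null space gives the coefficients.
One solution (up to scaling) is (3, 3, 1, -3).

3e₁ + 3e₂ + e₃ - 3e₄ = 0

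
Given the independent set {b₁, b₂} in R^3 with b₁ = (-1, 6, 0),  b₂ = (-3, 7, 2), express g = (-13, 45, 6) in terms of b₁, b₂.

Write g = α₁b₁ + α₂b₂ and equate components.
The system has the unique solution (α₁, α₂) = (4, 3).

g = 4b₁ + 3b₂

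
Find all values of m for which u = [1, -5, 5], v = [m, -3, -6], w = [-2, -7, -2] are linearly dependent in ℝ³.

m = -14/5

The set is linearly dependent precisely when det[u; v; w] = 0.
Cofactor expansion gives det = -45*m - 126.
Setting this to zero gives m = -14/5.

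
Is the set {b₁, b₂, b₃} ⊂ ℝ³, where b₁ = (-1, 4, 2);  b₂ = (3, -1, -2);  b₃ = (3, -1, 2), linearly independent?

Row-reduce the matrix whose columns are b₁, b₂, b₃.
The reduction yields 3 nonzero rows, so the rank is 3.
Since rank = 3 (the number of vectors), the set is linearly independent.

linearly independent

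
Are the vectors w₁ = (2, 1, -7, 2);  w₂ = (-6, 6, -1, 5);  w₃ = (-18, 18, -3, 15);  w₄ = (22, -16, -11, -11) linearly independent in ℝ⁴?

Place the vectors as rows of a 4×4 matrix and reduce to echelon form.
The reduction yields 2 nonzero rows, so the rank is 2.
Since rank 2 < 4, the set is linearly dependent.

linearly dependent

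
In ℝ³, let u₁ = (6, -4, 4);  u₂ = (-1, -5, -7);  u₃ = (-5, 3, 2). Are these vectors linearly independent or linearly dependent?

Place the vectors as rows of a 3×3 matrix and reduce to echelon form.
The reduction yields 3 nonzero rows, so the rank is 3.
Since rank = 3 (the number of vectors), the set is linearly independent.

linearly independent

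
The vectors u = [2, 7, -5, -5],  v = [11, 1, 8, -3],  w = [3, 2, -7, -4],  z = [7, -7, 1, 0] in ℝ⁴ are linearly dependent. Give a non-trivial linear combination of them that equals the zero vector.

Row-reduce the matrix with u, v, w, z as columns; the null space gives the coefficients.
A generator of the null space is (3, -1, -3, 2).

3u - v - 3w + 2z = 0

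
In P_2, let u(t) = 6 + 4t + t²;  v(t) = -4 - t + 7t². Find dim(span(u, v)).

2

Use coordinates relative to {1, t, t²}.
Put the 3×2 matrix [u|v] into echelon form.
Exactly 2 pivots survive; hence the rank is 2.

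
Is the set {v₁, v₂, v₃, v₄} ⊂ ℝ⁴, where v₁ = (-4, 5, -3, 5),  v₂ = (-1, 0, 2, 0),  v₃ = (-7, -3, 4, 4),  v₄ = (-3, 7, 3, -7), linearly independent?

linearly independent

Row-reduce the matrix whose columns are v₁, v₂, v₃, v₄.
The reduction yields 4 nonzero rows, so the rank is 4.
Since rank = 4 (the number of vectors), the set is linearly independent.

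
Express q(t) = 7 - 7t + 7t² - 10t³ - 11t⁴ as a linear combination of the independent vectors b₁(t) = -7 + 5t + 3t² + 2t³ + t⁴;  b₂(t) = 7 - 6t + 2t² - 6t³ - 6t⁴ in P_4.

Identify each element with its coordinate vector in ℝ⁵ via {1, t, …, t⁴}.
Set up the augmented matrix [b₁ | b₂ | q] and row-reduce.
Back-substitution yields (c₁, c₂) = (1, 2).

q = b₁ + 2b₂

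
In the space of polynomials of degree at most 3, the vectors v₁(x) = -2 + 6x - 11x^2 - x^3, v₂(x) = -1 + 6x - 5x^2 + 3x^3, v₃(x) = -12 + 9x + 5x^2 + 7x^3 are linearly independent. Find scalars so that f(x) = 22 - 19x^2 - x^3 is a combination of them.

f = -v₁ + 4v₂ - 2v₃

Take coordinate vectors relative to {1, x, …, x^3}.
Since v₁, v₂, v₃ are independent, the coefficients expressing f are uniquely determined by a linear system.
Row-reducing the augmented matrix gives the unique coefficients (α₁, α₂, α₃) = (-1, 4, -2).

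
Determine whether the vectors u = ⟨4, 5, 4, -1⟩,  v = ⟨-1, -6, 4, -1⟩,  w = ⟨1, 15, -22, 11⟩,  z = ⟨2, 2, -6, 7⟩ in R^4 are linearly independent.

Form the 4×4 matrix with these as columns; its determinant is 0.
A zero determinant means the columns are linearly dependent.
Indeed u + 3v + w - z = 0.

linearly dependent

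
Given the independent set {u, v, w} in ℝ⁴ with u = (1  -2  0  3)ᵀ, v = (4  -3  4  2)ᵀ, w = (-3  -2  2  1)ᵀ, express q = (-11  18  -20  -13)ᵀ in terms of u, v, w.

Solve the system with u, v, w as columns and q as the right-hand side.
The system has the unique solution (α₁, α₂, α₃) = (-1, -4, -2).

q = -u - 4v - 2w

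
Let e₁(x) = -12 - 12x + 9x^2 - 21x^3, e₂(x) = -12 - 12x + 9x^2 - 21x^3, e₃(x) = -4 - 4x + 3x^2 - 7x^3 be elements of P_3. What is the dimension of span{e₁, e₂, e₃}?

1

Pass to coordinate vectors with respect to the basis {1, x, …, x^3}.
Row-reduce the 3×4 matrix with these as rows.
The echelon form has 1 nonzero row, so the rank is 1.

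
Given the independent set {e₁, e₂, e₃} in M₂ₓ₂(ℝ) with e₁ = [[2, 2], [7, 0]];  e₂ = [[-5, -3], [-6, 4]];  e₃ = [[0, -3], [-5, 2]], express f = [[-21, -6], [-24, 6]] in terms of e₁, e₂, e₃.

Work in coordinates with respect to the standard basis {E₁₁, E₁₂, E₂₁, E₂₂}.
Write f = c₁e₁ + … + c₃e₃ and equate components.
The system has the unique solution (c₁, c₂, c₃) = (-3, 3, -3).

f = -3e₁ + 3e₂ - 3e₃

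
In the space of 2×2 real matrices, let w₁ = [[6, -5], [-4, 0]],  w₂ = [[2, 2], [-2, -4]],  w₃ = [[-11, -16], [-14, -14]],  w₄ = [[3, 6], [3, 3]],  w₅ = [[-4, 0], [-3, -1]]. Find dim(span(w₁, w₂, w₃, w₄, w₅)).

dim = 4

Use coordinates relative to {E₁₁, E₁₂, E₂₁, E₂₂}.
Form the matrix with w₁, w₂, w₃, w₄, w₅ as columns and reduce.
Exactly 4 pivots survive; hence the rank is 4.
(With 5 elements in a 4-dimensional space the rank is at most 4.)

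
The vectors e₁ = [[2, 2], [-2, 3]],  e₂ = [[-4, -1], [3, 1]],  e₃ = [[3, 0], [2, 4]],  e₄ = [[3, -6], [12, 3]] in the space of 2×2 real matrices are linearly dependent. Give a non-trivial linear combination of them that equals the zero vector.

Write each element as a vector in ℝ⁴ using {E₁₁, E₁₂, E₂₁, E₂₂}.
Write the vectors as columns of a matrix and find a nonzero vector in its null space.
A generator of the null space is (3, 0, -3, 1).

3e₁ - 3e₃ + e₄ = 0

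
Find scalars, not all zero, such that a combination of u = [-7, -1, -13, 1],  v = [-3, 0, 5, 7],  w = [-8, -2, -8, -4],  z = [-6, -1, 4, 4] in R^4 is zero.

u - 3v - 2w + 3z = 0

Set up α₁u + … + α₄z = 0 and solve the homogeneous system.
A generator of the null space is (1, -3, -2, 3).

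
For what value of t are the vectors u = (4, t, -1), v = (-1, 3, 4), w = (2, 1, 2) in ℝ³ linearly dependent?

t = -3/2

The set is linearly dependent precisely when det[u; v; w] = 0.
Cofactor expansion gives det = 10*t + 15.
Setting this to zero gives t = -3/2.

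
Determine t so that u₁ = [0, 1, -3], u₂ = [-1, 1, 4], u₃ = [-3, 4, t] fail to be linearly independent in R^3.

t = 9

The vectors are dependent exactly when the determinant of the matrix with rows u₁, u₂, u₃ vanishes.
Cofactor expansion gives det = t - 9.
Solving t - 9 = 0 yields t = 9.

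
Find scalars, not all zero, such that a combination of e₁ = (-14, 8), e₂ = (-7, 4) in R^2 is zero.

e₁ - 2e₂ = 0

Write the vectors as columns of a matrix and find a nonzero vector in its null space.
The free variable yields coefficients (1, -2) (any nonzero multiple also works).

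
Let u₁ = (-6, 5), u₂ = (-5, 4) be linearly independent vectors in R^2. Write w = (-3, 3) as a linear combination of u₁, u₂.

w = 3u₁ - 3u₂

Write w = c₁u₁ + c₂u₂ and equate components.
Back-substitution yields (c₁, c₂) = (3, -3).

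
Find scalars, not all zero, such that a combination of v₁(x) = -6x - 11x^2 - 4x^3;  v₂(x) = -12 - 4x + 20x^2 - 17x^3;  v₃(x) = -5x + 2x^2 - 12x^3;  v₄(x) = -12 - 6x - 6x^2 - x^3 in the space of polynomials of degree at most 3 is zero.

2v₁ + v₂ - 2v₃ - v₄ = 0

Write each element as a vector in ℝ⁴ using {1, x, …, x^3}.
Write the vectors as columns of a matrix and find a nonzero vector in its null space.
One solution (up to scaling) is (2, 1, -2, -1).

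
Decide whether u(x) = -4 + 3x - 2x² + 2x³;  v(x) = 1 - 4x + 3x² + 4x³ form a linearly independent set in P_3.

linearly independent

Take coordinates with respect to the standard basis {1, x, …, x³}.
Row-reduce the matrix whose columns are u, v.
The reduction yields 2 nonzero rows, so the rank is 2.
Since rank = 2 (the number of vectors), the set is linearly independent.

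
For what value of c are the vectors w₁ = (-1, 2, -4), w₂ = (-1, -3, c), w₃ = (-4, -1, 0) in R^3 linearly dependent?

c = 44/9

The set is linearly dependent precisely when det[w₁; w₂; w₃] = 0.
The determinant works out to 44 - 9*c.
This vanishes exactly when c = 44/9.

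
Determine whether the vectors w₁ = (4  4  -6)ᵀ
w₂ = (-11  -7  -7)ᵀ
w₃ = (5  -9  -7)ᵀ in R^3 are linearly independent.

linearly independent

Form the 3×3 matrix with these as columns; its determinant is -1308.
A nonzero determinant means the columns are linearly independent.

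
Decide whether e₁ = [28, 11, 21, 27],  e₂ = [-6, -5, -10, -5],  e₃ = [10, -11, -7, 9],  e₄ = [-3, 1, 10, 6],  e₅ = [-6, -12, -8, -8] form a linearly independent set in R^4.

linearly dependent

There are 5 vectors in a 4-dimensional space, so they cannot be linearly independent.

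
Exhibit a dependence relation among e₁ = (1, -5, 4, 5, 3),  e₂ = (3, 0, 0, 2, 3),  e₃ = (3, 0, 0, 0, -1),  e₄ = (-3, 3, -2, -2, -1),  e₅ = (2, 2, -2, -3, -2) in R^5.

e₁ + e₄ + e₅ = 0

Set up α₁e₁ + … + α₅e₅ = 0 and solve the homogeneous system.
The free variable yields coefficients (1, 0, 0, 1, 1) (any nonzero multiple also works).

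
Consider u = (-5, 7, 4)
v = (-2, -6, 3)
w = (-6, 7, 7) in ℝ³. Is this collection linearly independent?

The matrix [u|v|w] has determinant 87.
A nonzero determinant means the columns are linearly independent.

linearly independent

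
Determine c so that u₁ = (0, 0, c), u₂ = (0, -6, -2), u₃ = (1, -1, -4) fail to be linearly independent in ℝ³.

Dependence holds iff the 3×3 matrix [u₁ u₂ u₃] is singular.
Expanding, det = 6*c.
This vanishes exactly when c = 0.

c = 0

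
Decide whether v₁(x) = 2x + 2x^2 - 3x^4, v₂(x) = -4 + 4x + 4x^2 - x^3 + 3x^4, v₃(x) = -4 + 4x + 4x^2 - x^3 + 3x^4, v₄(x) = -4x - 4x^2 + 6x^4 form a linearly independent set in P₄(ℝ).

Take coordinates with respect to the standard basis {1, x, …, x^4}.
Two of the vectors are equal, giving an immediate dependence.

linearly dependent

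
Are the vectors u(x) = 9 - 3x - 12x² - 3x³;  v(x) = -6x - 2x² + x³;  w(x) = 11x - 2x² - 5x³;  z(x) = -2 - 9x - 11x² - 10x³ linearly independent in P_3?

Write each element as a coordinate vector in ℝ⁴ using {1, x, …, x³}.
Place the vectors as rows of a 4×4 matrix and reduce to echelon form.
The reduction yields 4 nonzero rows, so the rank is 4.
Since rank = 4 (the number of vectors), the set is linearly independent.

linearly independent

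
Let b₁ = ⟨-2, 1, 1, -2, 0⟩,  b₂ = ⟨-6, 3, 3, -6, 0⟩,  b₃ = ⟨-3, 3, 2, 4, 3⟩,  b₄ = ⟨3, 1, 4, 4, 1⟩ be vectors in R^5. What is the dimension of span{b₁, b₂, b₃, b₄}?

dim = 3

Row-reduce the 4×5 matrix with these as rows.
Reduction leaves 3 leading entries, giving rank 3.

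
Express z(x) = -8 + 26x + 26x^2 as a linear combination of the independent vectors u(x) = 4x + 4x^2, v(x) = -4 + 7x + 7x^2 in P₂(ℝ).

z = 3u + 2v

Work in coordinates with respect to the standard basis {1, x, x^2}.
Since u, v are independent, the coefficients expressing z are uniquely determined by a linear system.
Back-substitution yields (a₁, a₂) = (3, 2).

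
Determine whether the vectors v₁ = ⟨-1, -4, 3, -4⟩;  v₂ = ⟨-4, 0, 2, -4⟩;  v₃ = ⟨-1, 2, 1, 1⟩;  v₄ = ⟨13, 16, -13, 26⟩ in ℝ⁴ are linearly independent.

linearly dependent

Place the vectors as rows of a 4×4 matrix and reduce to echelon form.
The reduction yields 3 nonzero rows, so the rank is 3.
Since rank 3 < 4, the set is linearly dependent.
Indeed 3v₁ + 3v₂ - 2v₃ + v₄ = 0.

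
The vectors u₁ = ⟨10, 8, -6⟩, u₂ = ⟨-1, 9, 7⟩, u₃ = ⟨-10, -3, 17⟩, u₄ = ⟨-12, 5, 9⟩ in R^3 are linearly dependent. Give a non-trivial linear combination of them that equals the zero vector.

2u₁ - 2u₂ + u₃ + u₄ = 0

Row-reduce the matrix with u₁, u₂, u₃, u₄ as columns; the null space gives the coefficients.
A generator of the null space is (2, -2, 1, 1).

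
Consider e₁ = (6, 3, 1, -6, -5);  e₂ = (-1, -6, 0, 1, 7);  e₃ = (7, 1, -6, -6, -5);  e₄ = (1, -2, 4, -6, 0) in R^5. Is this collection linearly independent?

linearly independent

Place the vectors as rows of a 4×5 matrix and reduce to echelon form.
The reduction yields 4 nonzero rows, so the rank is 4.
Since rank = 4 (the number of vectors), the set is linearly independent.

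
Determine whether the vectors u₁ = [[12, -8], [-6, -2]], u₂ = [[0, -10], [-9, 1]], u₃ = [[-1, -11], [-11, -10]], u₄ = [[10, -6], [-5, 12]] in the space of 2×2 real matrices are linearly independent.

linearly independent

Write each element as a coordinate vector in ℝ⁴ using {E₁₁, E₁₂, E₂₁, E₂₂}.
The matrix [u₁|u₂|u₃|u₄] has determinant 2464.
A nonzero determinant means the columns are linearly independent.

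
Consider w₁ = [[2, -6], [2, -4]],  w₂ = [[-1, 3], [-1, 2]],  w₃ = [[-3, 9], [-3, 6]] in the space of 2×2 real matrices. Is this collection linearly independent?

linearly dependent

Write each element as a coordinate vector in ℝ⁴ using {E₁₁, E₁₂, E₂₁, E₂₂}.
One vector is a scalar multiple of another, so the set is dependent.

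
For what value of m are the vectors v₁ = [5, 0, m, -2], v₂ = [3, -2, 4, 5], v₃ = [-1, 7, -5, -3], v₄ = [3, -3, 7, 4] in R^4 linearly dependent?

Place the vectors as rows of a 4×4 matrix; dependence ⇔ determinant zero.
The determinant works out to 552 - 23*m.
Setting this to zero gives m = 24.

m = 24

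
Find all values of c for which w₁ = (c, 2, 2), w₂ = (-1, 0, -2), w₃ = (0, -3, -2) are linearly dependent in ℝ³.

c = 1/3

Place the vectors as rows of a 3×3 matrix; dependence ⇔ determinant zero.
The determinant works out to 2 - 6*c.
This vanishes exactly when c = 1/3.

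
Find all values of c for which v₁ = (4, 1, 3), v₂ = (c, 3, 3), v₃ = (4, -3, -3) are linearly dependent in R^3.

c = -4

Dependence holds iff the 3×3 matrix [v₁ v₂ v₃] is singular.
Cofactor expansion gives det = -6*c - 24.
Setting this to zero gives c = -4.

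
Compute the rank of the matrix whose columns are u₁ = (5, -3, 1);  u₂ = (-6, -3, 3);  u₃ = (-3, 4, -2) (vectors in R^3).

rank 2

Put the 3×3 matrix [u₁|u₂|u₃] into echelon form.
The echelon form has 2 nonzero rows, so the rank is 2.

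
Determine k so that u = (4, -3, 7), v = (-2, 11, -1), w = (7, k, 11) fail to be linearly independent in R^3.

k = -10

Dependence holds iff the 3×3 matrix [u v w] is singular.
Expanding, det = -10*k - 100.
This vanishes exactly when k = -10.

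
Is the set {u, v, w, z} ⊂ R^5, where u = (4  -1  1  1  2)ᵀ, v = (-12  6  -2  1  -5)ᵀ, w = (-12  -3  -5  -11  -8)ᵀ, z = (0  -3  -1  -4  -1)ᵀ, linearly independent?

Row-reduce the matrix whose columns are u, v, w, z.
The reduction yields 2 nonzero rows, so the rank is 2.
Since rank 2 < 4, the set is linearly dependent.
Indeed 9u + 2v + w = 0.

linearly dependent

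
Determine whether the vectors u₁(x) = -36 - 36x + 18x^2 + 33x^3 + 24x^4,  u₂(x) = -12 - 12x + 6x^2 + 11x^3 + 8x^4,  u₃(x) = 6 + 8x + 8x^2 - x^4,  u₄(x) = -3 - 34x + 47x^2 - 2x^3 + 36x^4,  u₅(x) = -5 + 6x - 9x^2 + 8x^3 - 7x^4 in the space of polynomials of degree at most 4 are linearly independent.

linearly dependent

Write each element as a coordinate vector in ℝ⁵ using {1, x, …, x^4}.
One vector is a scalar multiple of another, so the set is dependent.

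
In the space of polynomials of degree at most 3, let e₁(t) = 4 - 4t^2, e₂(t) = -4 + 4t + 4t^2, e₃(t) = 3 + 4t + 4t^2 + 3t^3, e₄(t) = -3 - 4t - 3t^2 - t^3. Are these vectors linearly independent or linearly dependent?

Write each element as a coordinate vector in ℝ⁴ using {1, t, …, t^3}.
Place the vectors as rows of a 4×4 matrix and reduce to echelon form.
The reduction yields 4 nonzero rows, so the rank is 4.
Since rank = 4 (the number of vectors), the set is linearly independent.

linearly independent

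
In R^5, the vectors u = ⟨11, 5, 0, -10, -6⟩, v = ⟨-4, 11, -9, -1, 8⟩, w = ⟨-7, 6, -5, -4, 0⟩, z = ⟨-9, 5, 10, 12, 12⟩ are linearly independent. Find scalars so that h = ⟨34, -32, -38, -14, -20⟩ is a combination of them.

h = -2u + 2v - 4w - 4z

Set up the augmented matrix [u | v | w | z | h] and row-reduce.
Row-reducing the augmented matrix gives the unique coefficients (α₁, …, α₄) = (-2, 2, -4, -4).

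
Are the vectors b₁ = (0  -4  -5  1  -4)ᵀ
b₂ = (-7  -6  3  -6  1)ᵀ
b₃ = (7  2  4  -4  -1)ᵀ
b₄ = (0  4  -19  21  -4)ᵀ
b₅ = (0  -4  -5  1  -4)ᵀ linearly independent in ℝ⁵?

Two of the vectors are equal, giving an immediate dependence.

linearly dependent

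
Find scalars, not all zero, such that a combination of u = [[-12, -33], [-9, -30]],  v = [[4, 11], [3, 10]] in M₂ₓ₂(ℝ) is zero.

u + 3v = 0

Take coordinates with respect to {E₁₁, E₁₂, E₂₁, E₂₂}.
Write the vectors as columns of a matrix and find a nonzero vector in its null space.
A generator of the null space is (1, 3).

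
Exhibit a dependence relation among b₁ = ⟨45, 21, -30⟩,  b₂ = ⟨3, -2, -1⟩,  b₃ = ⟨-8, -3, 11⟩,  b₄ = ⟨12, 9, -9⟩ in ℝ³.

Row-reduce the matrix with b₁, b₂, b₃, b₄ as columns; the null space gives the coefficients.
One solution (up to scaling) is (1, -3, 0, -3).

b₁ - 3b₂ - 3b₄ = 0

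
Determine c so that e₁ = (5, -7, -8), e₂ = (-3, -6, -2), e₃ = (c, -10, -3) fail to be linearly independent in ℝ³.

c = -11/2

The vectors are dependent exactly when the determinant of the matrix with rows e₁, e₂, e₃ vanishes.
Cofactor expansion gives det = -34*c - 187.
Setting this to zero gives c = -11/2.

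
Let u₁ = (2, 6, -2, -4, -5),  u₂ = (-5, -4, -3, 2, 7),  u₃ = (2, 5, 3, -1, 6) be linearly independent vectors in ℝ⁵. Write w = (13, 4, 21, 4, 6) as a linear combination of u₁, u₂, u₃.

w = -3u₁ - 3u₂ + 2u₃

Write w = a₁u₁ + … + a₃u₃ and equate components.
The system has the unique solution (a₁, a₂, a₃) = (-3, -3, 2).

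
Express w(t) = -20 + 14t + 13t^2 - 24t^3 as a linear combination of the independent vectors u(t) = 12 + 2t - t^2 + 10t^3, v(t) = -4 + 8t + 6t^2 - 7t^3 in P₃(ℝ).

w = -u + 2v

Take coordinate vectors relative to {1, t, …, t^3}.
Since u, v are independent, the coefficients expressing w are uniquely determined by a linear system.
The system has the unique solution (a₁, a₂) = (-1, 2).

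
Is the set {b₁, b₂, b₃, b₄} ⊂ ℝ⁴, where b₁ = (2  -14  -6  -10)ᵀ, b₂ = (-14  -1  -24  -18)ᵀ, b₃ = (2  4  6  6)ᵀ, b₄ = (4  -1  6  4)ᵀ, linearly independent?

Row-reduce the matrix whose columns are b₁, b₂, b₃, b₄.
The reduction yields 2 nonzero rows, so the rank is 2.
Since rank 2 < 4, the set is linearly dependent.
Indeed 3b₁ + 2b₂ + 11b₃ = 0.

linearly dependent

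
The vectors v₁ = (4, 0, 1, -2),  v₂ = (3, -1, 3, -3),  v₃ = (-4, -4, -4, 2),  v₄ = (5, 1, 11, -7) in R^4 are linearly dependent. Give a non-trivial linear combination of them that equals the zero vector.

Write the vectors as columns of a matrix and find a nonzero vector in its null space.
One solution (up to scaling) is (2, -3, 1, 1).

2v₁ - 3v₂ + v₃ + v₄ = 0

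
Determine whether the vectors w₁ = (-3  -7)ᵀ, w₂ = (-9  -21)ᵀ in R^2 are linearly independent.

linearly dependent

Place the vectors as rows of a 2×2 matrix and reduce to echelon form.
The reduction yields 1 nonzero row, so the rank is 1.
Since rank 1 < 2, the set is linearly dependent.
Indeed 3w₁ - w₂ = 0.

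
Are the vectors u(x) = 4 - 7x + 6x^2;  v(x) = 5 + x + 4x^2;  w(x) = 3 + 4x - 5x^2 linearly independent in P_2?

linearly independent

Take coordinates with respect to the standard basis {1, x, x^2}.
The matrix [u|v|w] has determinant -241.
A nonzero determinant means the columns are linearly independent.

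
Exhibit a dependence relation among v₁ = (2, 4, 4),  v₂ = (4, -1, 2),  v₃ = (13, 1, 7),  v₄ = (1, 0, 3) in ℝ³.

Write the vectors as columns of a matrix and find a nonzero vector in its null space.
The free variable yields coefficients (1, 3, -1, -1) (any nonzero multiple also works).

v₁ + 3v₂ - v₃ - v₄ = 0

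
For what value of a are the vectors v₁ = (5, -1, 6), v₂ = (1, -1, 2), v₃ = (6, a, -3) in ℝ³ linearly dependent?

a = 9

Place the vectors as rows of a 3×3 matrix; dependence ⇔ determinant zero.
Expanding, det = 36 - 4*a.
Solving 36 - 4*a = 0 yields a = 9.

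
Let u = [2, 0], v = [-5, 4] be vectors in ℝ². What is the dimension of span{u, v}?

2

Put the 2×2 matrix [u|v] into echelon form.
There are 2 pivot columns, so rank = 2.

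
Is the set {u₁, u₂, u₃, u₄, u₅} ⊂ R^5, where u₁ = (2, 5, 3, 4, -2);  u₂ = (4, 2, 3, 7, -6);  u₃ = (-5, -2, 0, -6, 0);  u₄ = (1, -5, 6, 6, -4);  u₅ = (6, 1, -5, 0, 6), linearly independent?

linearly independent

The matrix [u₁|u₂|u₃|u₄|u₅] has determinant -3128.
A nonzero determinant means the columns are linearly independent.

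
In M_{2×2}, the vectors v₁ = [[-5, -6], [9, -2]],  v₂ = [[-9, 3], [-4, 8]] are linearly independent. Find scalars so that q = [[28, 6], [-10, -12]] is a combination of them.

q = -2v₁ - 2v₂

Identify each element with its coordinate vector in ℝ⁴ via {E₁₁, E₁₂, E₂₁, E₂₂}.
Since v₁, v₂ are independent, the coefficients expressing q are uniquely determined by a linear system.
Row-reducing the augmented matrix gives the unique coefficients (a₁, a₂) = (-2, -2).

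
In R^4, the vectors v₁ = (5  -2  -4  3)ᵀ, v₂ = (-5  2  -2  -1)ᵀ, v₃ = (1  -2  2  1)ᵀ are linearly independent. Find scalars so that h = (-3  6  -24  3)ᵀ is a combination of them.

h = 3v₁ + 3v₂ - 3v₃

Set up the augmented matrix [v₁ | v₂ | v₃ | h] and row-reduce.
Back-substitution yields (c₁, c₂, c₃) = (3, 3, -3).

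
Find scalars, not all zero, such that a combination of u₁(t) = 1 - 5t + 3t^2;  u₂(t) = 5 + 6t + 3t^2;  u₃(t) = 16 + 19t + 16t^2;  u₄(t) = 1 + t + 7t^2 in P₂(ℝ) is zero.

Take coordinates with respect to {1, t, t^2}.
Row-reduce the matrix with u₁, u₂, u₃, u₄ as columns; the null space gives the coefficients.
The free variable yields coefficients (0, 3, -1, 1) (any nonzero multiple also works).

3u₂ - u₃ + u₄ = 0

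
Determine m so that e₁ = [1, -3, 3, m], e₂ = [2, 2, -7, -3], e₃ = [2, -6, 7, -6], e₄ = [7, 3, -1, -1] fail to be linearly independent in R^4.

Place the vectors as rows of a 4×4 matrix; dependence ⇔ determinant zero.
The determinant works out to 264*m + 880.
Setting this to zero gives m = -10/3.

m = -10/3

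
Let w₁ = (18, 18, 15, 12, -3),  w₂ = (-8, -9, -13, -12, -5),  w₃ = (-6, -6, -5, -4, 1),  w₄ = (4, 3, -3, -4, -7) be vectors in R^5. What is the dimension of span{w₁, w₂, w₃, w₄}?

2

Put the 5×4 matrix [w₁|w₂|w₃|w₄] into echelon form.
Exactly 2 pivots survive; hence the rank is 2.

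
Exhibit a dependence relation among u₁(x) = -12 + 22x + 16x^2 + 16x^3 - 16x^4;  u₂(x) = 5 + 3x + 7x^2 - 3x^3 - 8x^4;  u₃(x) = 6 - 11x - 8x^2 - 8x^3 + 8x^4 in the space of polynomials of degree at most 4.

Pass to coordinate vectors relative to the basis {1, x, …, x^4}.
Solve the homogeneous system with u₁, u₂, u₃ as columns by row-reducing the coefficient matrix.
One solution (up to scaling) is (1, 0, 2).

u₁ + 2u₃ = 0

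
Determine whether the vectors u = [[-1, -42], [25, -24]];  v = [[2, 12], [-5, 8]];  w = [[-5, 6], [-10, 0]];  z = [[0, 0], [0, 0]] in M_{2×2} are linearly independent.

Take coordinates with respect to the standard basis {E₁₁, E₁₂, E₂₁, E₂₂}.
One of the vectors is the zero vector, so the set is linearly dependent.

linearly dependent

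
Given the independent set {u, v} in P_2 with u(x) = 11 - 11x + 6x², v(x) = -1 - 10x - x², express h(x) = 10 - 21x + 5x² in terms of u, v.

h = u + v

Work in coordinates with respect to the standard basis {1, x, x²}.
Since u, v are independent, the coefficients expressing h are uniquely determined by a linear system.
Row-reducing the augmented matrix gives the unique coefficients (α₁, α₂) = (1, 1).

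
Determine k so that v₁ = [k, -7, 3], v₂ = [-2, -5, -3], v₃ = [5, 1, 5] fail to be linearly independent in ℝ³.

k = 52/11

Place the vectors as rows of a 3×3 matrix; dependence ⇔ determinant zero.
The determinant works out to 104 - 22*k.
This vanishes exactly when k = 52/11.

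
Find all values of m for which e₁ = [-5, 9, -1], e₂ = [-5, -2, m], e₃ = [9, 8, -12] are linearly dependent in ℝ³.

The set is linearly dependent precisely when det[e₁; e₂; e₃] = 0.
The determinant works out to 121*m - 638.
This vanishes exactly when m = 58/11.

m = 58/11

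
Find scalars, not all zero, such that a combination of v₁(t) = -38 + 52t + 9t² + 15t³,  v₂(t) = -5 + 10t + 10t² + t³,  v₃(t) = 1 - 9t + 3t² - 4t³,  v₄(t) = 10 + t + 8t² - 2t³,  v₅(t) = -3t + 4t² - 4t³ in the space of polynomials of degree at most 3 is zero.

v₁ - 3v₂ + 3v₃ + 2v₄ - v₅ = 0

Write each element as a vector in ℝ⁴ using {1, t, …, t³}.
Row-reduce the matrix with v₁, v₂, v₃, v₄, v₅ as columns; the null space gives the coefficients.
A generator of the null space is (1, -3, 3, 2, -1).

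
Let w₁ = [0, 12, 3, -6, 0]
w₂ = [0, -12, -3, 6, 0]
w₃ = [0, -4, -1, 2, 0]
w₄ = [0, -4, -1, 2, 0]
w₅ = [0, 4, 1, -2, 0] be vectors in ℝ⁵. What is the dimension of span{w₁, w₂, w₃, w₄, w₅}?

dim = 1

Put the 5×5 matrix [w₁|w₂|w₃|w₄|w₅] into echelon form.
The echelon form has 1 nonzero row, so the rank is 1.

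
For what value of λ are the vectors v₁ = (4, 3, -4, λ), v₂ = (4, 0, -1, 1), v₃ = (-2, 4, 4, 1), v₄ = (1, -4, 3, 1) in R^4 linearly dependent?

λ = 1/4

Place the vectors as rows of a 4×4 matrix; dependence ⇔ determinant zero.
Cofactor expansion gives det = 27 - 108*λ.
Solving 27 - 108*λ = 0 yields λ = 1/4.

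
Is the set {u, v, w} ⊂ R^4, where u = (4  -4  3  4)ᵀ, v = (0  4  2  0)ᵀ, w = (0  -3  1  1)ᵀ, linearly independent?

linearly independent

Place the vectors as rows of a 3×4 matrix and reduce to echelon form.
The reduction yields 3 nonzero rows, so the rank is 3.
Since rank = 3 (the number of vectors), the set is linearly independent.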